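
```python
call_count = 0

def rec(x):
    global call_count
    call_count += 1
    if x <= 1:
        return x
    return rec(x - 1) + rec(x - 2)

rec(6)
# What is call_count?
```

Calls(x) = 1 + Calls(x-1) + Calls(x-2); Calls(0)=Calls(1)=1. For x=6 this gives 25.

Answer: 25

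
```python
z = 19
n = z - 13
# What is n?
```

Trace:
`z = 19` → z = 19
`n = z - 13` → n = 6
So n = 6

Answer: 6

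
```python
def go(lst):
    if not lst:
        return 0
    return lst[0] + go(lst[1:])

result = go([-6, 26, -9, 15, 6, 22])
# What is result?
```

(-6) + 26 + (-9) + 15 + 6 + 22 + 0 = 54

Answer: 54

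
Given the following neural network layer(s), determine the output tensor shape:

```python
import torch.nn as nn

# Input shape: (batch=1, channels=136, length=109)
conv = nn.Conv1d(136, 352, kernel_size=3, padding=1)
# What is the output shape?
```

Input: (1, 136, 109) -> Output: (1, 352, 109)

Answer: (1, 352, 109)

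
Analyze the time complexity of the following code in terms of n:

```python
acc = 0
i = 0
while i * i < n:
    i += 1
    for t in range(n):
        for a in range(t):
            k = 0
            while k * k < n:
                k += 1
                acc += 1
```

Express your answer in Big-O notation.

Each loop level contributes: √n × n × n × √n. Multiplying the contributions gives O(n^3).

Answer: O(n^3)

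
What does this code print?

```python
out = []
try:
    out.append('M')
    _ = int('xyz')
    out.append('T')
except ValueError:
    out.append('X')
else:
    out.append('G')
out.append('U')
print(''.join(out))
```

Execution trace: 'M' (try body) → 'X' (except ValueError) → 'U' (after the try/except). Output: MXU

Answer: MXU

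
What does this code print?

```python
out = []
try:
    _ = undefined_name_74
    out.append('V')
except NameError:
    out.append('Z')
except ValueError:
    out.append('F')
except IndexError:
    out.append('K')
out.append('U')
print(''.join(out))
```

Execution trace: 'Z' (except NameError) → 'U' (after the try/except). Output: ZU

Answer: ZU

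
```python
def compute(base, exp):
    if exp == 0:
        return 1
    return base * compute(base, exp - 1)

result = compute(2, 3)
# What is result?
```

compute(2, 3) = 2 * 2 * 2 = 8

Answer: 8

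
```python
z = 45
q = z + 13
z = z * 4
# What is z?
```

Trace:
`z = 45` → z = 45
`q = z + 13` → q = 58
`z = z * 4` → z = 180
So z = 180

Answer: 180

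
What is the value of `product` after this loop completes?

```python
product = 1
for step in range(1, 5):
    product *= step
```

4! = 24
`product` takes the values: 1 → 2 → 6 → 24

Answer: 24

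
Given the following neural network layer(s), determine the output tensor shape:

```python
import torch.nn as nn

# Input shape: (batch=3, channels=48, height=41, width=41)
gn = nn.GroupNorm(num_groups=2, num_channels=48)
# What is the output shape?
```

Input: (3, 48, 41, 41) -> Output: (3, 48, 41, 41)

Answer: (3, 48, 41, 41)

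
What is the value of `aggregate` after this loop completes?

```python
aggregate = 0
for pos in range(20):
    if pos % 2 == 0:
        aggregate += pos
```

Sum of even numbers 0 to 19
`aggregate` takes the values: 0 → 2 → 6 → 12 → 20 → 30 → 42 → 56 → 72 → 90

Answer: 90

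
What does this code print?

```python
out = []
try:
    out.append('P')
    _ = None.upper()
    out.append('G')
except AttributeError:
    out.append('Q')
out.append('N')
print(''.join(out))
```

Execution trace: 'P' (try body) → 'Q' (except AttributeError) → 'N' (after the try/except). Output: PQN

Answer: PQN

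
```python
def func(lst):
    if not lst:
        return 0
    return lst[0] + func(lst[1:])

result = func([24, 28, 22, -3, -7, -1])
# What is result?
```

24 + 28 + 22 + (-3) + (-7) + (-1) + 0 = 63

Answer: 63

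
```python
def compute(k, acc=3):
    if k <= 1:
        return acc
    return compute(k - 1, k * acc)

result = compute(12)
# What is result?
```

Accumulator trace (n, acc): (12, 3) -> (11, 36) -> (10, 396) -> (9, 3960) -> (8, 35640) -> (7, 285120) -> (6, 1995840) -> (5, 11975040) -> (4, 59875200) -> (3, 239500800) -> (2, 718502400) -> (1, 1437004800) -> return 1437004800

Answer: 1437004800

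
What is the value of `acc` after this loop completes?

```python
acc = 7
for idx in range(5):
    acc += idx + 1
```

Start at 7, add 1 to 5 = 22
`acc` takes the values: 7 → 8 → 10 → 13 → 17 → 22

Answer: 22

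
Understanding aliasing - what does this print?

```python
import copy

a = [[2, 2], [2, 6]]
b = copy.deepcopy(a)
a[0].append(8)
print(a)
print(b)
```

Key concept: deep copy is fully independent.
Step by step:
`a = [[2, 2], [2, 6]]` → a = [[2, 2], [2, 6]]
`b = copy.deepcopy(a)` → b = [[2, 2], [2, 6]]
`a[0].append(8)` → a = [[2, 2, 8], [2, 6]]
`print(a)` → prints [[2, 2, 8], [2, 6]]
`print(b)` → prints [[2, 2], [2, 6]]

Answer:
[[2, 2, 8], [2, 6]]
[[2, 2], [2, 6]]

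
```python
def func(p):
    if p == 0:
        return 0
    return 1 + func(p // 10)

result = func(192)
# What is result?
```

Count of digits of 192: 3

Answer: 3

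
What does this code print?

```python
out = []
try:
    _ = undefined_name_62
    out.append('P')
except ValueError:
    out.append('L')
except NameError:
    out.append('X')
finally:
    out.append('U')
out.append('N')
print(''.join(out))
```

Execution trace: 'X' (except NameError) → 'U' (finally) → 'N' (after the try/except). Output: XUN

Answer: XUN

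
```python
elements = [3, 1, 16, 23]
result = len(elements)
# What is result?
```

Trace:
`elements = [3, 1, 16, 23]` → elements = [3, 1, 16, 23]
`result = len(elements)` → result = 4
So result = 4

Answer: 4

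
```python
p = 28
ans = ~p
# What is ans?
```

Trace:
`p = 28` → p = 28
`ans = ~p` → ans = -29
So ans = -29

Answer: -29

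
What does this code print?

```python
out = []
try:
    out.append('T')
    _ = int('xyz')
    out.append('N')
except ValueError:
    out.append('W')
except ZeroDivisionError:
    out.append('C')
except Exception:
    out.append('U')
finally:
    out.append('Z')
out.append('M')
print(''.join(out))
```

Execution trace: 'T' (try body) → 'W' (except ValueError) → 'Z' (finally) → 'M' (after the try/except). Output: TWZM

Answer: TWZM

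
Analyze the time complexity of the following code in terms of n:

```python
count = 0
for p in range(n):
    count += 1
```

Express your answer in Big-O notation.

Each loop level contributes: n. Multiplying the contributions gives O(n).

Answer: O(n)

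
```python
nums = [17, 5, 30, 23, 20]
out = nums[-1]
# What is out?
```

Trace:
`nums = [17, 5, 30, 23, 20]` → nums = [17, 5, 30, 23, 20]
`out = nums[-1]` → out = 20
So out = 20

Answer: 20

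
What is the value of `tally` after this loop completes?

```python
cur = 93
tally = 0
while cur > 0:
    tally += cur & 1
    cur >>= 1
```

Count set bits in 93 (binary: 0b1011101)
`tally` takes the values: 0 → 1 → 2 → 3 → 4 → 5

Answer: 5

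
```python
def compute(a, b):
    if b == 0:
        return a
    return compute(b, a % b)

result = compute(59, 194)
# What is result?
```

compute(59, 194) -> compute(194, 59) -> compute(59, 17) -> compute(17, 8) -> compute(8, 1) -> compute(1, 0) -> 1

Answer: 1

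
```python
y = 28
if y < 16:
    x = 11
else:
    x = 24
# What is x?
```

Trace:
`y = 28` → y = 28
`if y < 16: ...` → y < 16 is False, take else branch → x = 24
So x = 24

Answer: 24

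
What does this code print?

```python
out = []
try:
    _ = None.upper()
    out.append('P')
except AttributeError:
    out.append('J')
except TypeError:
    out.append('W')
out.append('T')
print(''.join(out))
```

Execution trace: 'J' (except AttributeError) → 'T' (after the try/except). Output: JT

Answer: JT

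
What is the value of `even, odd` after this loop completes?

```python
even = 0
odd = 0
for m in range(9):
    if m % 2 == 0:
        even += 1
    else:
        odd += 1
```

Count evens and odds in range(9)
`even, odd` takes the values: (0, 0) → (1, 0) → (1, 1) → (2, 1) → (2, 2) → (3, 2) → (3, 3) → (4, 3) → (4, 4) → (5, 4)

Answer: 5, 4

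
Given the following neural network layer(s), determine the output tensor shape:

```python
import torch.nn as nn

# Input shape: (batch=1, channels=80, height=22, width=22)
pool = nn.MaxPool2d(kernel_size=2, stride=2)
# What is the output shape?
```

Input: (1, 80, 22, 22) -> Output: (1, 80, 11, 11)

Answer: (1, 80, 11, 11)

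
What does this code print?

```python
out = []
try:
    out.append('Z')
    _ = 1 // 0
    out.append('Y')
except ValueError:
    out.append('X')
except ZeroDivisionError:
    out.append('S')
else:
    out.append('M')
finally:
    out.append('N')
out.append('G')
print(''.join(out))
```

Execution trace: 'Z' (try body) → 'S' (except ZeroDivisionError) → 'N' (finally) → 'G' (after the try/except). Output: ZSNG

Answer: ZSNG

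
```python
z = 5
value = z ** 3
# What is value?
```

Trace:
`z = 5` → z = 5
`value = z ** 3` → value = 125
So value = 125

Answer: 125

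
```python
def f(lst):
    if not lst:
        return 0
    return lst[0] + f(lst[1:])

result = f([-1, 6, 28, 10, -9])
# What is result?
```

(-1) + 6 + 28 + 10 + (-9) + 0 = 34

Answer: 34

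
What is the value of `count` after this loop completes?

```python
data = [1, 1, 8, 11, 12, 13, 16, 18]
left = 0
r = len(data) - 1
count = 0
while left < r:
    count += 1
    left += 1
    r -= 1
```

Iterations until pointers meet (list length 8)
`count` takes the values: 0 → 1 → 2 → 3 → 4

Answer: 4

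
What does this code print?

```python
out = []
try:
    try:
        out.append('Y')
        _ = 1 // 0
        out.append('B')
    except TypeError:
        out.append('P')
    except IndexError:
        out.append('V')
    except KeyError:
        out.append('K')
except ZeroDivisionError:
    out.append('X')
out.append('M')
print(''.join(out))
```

Execution trace: 'Y' (try body) → 'X' (outer except ZeroDivisionError) → 'M' (after the try/except). Output: YXM

Answer: YXM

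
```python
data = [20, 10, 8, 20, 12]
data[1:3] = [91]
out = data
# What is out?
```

Trace:
`data = [20, 10, 8, 20, 12]` → data = [20, 10, 8, 20, 12]
`data[1:3] = [91]` → data = [20, 91, 20, 12]
`out = data` → out = [20, 91, 20, 12]
So out = [20, 91, 20, 12]

Answer: [20, 91, 20, 12]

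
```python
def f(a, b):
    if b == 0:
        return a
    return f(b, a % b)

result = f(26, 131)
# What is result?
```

f(26, 131) -> f(131, 26) -> f(26, 1) -> f(1, 0) -> 1

Answer: 1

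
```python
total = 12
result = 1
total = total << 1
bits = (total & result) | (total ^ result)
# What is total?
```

Trace:
`total = 12` → total = 12
`result = 1` → result = 1
`total = total << 1` → total = 24
`bits = (total & result) | (total ^ result)` → bits = 25
So total = 24

Answer: 24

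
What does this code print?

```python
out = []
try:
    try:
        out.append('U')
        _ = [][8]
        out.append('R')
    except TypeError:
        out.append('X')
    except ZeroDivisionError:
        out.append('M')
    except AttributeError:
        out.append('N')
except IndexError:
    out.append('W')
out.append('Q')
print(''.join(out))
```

Execution trace: 'U' (try body) → 'W' (outer except IndexError) → 'Q' (after the try/except). Output: UWQ

Answer: UWQ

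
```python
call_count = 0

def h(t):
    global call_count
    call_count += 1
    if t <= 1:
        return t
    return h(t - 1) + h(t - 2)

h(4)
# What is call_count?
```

Calls(t) = 1 + Calls(t-1) + Calls(t-2); Calls(0)=Calls(1)=1. For t=4 this gives 9.

Answer: 9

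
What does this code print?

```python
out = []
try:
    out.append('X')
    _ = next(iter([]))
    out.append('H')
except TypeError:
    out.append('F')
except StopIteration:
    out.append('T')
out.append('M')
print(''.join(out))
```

Execution trace: 'X' (try body) → 'T' (except StopIteration) → 'M' (after the try/except). Output: XTM

Answer: XTM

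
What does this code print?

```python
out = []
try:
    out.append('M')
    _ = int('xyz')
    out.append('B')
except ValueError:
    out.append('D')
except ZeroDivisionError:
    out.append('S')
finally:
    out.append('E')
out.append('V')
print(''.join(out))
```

Execution trace: 'M' (try body) → 'D' (except ValueError) → 'E' (finally) → 'V' (after the try/except). Output: MDEV

Answer: MDEV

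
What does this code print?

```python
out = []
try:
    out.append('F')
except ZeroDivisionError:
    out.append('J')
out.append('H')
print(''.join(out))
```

Execution trace: 'F' (try body, no exception) → 'H' (after the try/except). Output: FH

Answer: FH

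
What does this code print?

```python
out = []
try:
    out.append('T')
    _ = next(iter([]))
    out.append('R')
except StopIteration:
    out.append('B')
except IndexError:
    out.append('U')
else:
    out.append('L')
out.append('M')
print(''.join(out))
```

Execution trace: 'T' (try body) → 'B' (except StopIteration) → 'M' (after the try/except). Output: TBM

Answer: TBM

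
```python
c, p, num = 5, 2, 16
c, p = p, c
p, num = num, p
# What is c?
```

Trace:
`c, p, num = 5, 2, 16` → c = 5; p = 2; num = 16
`c, p = p, c` → c = 2; p = 5
`p, num = num, p` → p = 16; num = 5
So c = 2

Answer: 2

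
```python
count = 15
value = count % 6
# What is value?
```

Trace:
`count = 15` → count = 15
`value = count % 6` → value = 3
So value = 3

Answer: 3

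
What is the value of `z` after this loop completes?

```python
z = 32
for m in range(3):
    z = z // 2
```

Halve 3 times: 32 // 2^3 = 4
`z` takes the values: 32 → 16 → 8 → 4

Answer: 4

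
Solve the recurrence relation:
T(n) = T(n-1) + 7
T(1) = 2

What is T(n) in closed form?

Unrolling: T(n) = T(1) + 7·(n-1) = 2 + 7(n-1) = 7n - 5.

Answer: T(n) = 7n - 5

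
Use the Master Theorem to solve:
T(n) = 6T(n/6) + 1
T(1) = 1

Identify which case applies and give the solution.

a=6, b=6, f(n)=1. log_6(6) = 1. Since c=0 < 1, Case 1 applies: T(n) = Θ(n^log_b(a)) = O(n).

Answer: O(n) - Case 1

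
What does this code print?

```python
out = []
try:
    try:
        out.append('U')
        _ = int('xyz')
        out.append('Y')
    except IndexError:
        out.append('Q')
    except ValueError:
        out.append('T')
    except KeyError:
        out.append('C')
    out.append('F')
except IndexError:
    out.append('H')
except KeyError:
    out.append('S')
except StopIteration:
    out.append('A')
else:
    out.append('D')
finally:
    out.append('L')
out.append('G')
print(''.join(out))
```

Execution trace: 'U' (inner try body) → 'T' (inner except ValueError) → 'F' (try body, no exception) → 'D' (else) → 'L' (finally) → 'G' (after the try/except). Output: UTFDLG

Answer: UTFDLG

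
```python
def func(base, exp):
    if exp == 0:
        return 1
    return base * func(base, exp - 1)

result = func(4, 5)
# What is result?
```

func(4, 5) = 4 * 4 * 4 * 4 * 4 = 1024

Answer: 1024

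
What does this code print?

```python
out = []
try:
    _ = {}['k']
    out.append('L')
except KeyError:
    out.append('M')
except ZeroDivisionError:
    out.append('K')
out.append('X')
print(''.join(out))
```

Execution trace: 'M' (except KeyError) → 'X' (after the try/except). Output: MX

Answer: MX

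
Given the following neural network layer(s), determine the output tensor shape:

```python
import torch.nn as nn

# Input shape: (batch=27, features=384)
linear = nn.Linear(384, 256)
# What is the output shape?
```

Input: (27, 384) -> Output: (27, 256)

Answer: (27, 256)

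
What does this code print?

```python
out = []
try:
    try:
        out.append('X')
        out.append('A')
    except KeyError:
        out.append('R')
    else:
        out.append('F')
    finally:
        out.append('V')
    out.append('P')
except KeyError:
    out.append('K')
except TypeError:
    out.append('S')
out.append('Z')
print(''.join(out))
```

Execution trace: 'X' (inner try body) → 'A' (inner try body, no exception) → 'F' (inner else) → 'V' (inner finally) → 'P' (try body, no exception) → 'Z' (after the try/except). Output: XAFVPZ

Answer: XAFVPZ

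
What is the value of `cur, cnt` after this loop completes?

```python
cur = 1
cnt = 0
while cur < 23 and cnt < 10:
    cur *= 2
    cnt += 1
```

Double until >= 23 or 10 iterations
`cur, cnt` takes the values: (1, 0) → (2, 0) → (2, 1) → (4, 1) → (4, 2) → (8, 2) → (8, 3) → (16, 3) → (16, 4) → (32, 4) → (32, 5)

Answer: 32, 5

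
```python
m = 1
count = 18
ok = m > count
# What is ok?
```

Trace:
`m = 1` → m = 1
`count = 18` → count = 18
`ok = m > count` → ok = False
So ok = False

Answer: False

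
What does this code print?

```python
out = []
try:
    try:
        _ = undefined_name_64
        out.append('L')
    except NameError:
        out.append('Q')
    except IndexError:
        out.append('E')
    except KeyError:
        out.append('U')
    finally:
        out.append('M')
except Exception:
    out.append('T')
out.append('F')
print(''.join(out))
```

Execution trace: 'Q' (inner except NameError) → 'M' (inner finally) → 'F' (after the try/except). Output: QMF

Answer: QMF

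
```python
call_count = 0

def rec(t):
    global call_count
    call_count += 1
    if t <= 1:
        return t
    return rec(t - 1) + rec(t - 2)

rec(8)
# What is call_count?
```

Calls(t) = 1 + Calls(t-1) + Calls(t-2); Calls(0)=Calls(1)=1. For t=8 this gives 67.

Answer: 67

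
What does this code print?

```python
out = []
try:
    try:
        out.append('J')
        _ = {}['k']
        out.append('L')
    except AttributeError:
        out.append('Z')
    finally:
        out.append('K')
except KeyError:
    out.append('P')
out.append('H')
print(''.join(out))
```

Execution trace: 'J' (try body) → 'K' (finally) → 'P' (outer except KeyError) → 'H' (after the try/except). Output: JKPH

Answer: JKPH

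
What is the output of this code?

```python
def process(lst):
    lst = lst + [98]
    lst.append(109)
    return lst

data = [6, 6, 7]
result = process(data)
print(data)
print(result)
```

Key concept: rebinding parameter vs mutation.
Step by step:
`data = [6, 6, 7]` → data = [6, 6, 7]
`result = process(data)` → result = [6, 6, 7, 98, 109]
`print(data)` → prints [6, 6, 7]
`print(result)` → prints [6, 6, 7, 98, 109]

Answer:
[6, 6, 7]
[6, 6, 7, 98, 109]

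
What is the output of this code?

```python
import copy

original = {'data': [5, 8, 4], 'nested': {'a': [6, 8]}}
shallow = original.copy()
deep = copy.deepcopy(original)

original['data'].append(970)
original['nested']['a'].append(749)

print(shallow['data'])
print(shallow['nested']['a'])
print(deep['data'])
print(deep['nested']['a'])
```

Key concept: comparing shallow vs deep copy.
Step by step:
`original = {'data': [5, 8, 4], 'nested': {'a': [6, 8]}}` → original = {'data': [5, 8, 4], 'nested': {'a': [6, 8]}}
`shallow = original.copy()` → shallow = {'data': [5, 8, 4], 'nested': {'a': [6, 8]}}
`deep = copy.deepcopy(original)` → deep = {'data': [5, 8, 4], 'nested': {'a': [6, 8]}}
`original['data'].append(970)` → original = {'data': [5, 8, 4, 970], 'nested': {'a': [6, 8]}}; shallow = {'data': [5, 8, 4, 970], 'nested': {'a': [6, 8]}}
`original['nested']['a'].append(749)` → original = {'data': [5, 8, 4, 970], 'nested': {'a': [6, 8, 749]}}; shallow = {'data': [5, 8, 4, 970], 'nested': {'a': [6, 8, 749]}}
`print(shallow['data'])` → prints [5, 8, 4, 970]
`print(shallow['nested']['a'])` → prints [6, 8, 749]
`print(deep['data'])` → prints [5, 8, 4]
`print(deep['nested']['a'])` → prints [6, 8]

Answer:
[5, 8, 4, 970]
[6, 8, 749]
[5, 8, 4]
[6, 8]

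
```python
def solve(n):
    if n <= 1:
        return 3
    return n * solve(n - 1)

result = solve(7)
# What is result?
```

solve(7) = 7 * 6 * 5 * 4 * 3 * 2 * 3 = 15120

Answer: 15120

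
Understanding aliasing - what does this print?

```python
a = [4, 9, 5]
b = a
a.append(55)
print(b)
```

Key concept: basic list aliasing.
Step by step:
`a = [4, 9, 5]` → a = [4, 9, 5]
`b = a` → b = [4, 9, 5] (same object as a)
`a.append(55)` → a = [4, 9, 5, 55] (same object as b); b = [4, 9, 5, 55] (same object as a)
`print(b)` → prints [4, 9, 5, 55]

Answer: [4, 9, 5, 55]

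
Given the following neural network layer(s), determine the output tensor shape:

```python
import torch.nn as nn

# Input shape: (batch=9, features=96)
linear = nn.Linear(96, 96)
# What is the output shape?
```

Input: (9, 96) -> Output: (9, 96)

Answer: (9, 96)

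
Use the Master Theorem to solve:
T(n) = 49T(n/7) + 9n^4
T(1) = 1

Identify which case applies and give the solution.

a=49, b=7, f(n)=9n^4. log_7(49) = 2. Since c=4 > 2 and the regularity condition holds (49(n/7)^4 = (49/7^4)n^4 with 49/7^4 < 1), Case 3 applies: T(n) = Θ(f(n)) = O(n^4).

Answer: O(n^4) - Case 3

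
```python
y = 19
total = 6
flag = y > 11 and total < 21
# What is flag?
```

Trace:
`y = 19` → y = 19
`total = 6` → total = 6
`flag = y > 11 and total < 21` → flag = True
So flag = True

Answer: True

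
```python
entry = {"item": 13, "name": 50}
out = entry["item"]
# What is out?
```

Trace:
`entry = {"item": 13, "name": 50}` → entry = {'item': 13, 'name': 50}
`out = entry["item"]` → out = 13
So out = 13

Answer: 13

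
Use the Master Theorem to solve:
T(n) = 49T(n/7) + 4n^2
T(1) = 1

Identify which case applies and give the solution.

a=49, b=7, f(n)=4n^2. log_7(49) = 2. Since c=2 = 2, Case 2 applies: T(n) = Θ(n^log_b(a) · log n) = O(n^2 log n).

Answer: O(n^2 log n) - Case 2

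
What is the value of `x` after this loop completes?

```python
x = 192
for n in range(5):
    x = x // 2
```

Halve 5 times: 192 // 2^5 = 6
`x` takes the values: 192 → 96 → 48 → 24 → 12 → 6

Answer: 6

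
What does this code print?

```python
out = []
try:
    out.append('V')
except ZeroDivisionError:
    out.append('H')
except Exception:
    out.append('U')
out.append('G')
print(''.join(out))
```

Execution trace: 'V' (try body, no exception) → 'G' (after the try/except). Output: VG

Answer: VG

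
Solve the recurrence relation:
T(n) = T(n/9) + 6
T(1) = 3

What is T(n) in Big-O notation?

Each step divides n by 9 and adds 6. After log_9(n) steps we reach T(1)=3. So T(n) = 6·log_9(n) + 3 = O(log n).

Answer: O(log n)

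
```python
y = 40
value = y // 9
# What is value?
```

Trace:
`y = 40` → y = 40
`value = y // 9` → value = 4
So value = 4

Answer: 4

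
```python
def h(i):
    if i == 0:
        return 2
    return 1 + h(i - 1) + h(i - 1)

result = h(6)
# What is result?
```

h(i) = 1 + 2·h(i-1), h(0)=2. Closed form: (2+1)·2^6 - 1 = 191.

Answer: 191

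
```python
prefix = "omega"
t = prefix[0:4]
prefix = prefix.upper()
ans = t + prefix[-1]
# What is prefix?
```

Trace:
`prefix = "omega"` → prefix = 'omega'
`t = prefix[0:4]` → t = 'omeg'
`prefix = prefix.upper()` → prefix = 'OMEGA'
`ans = t + prefix[-1]` → ans = 'omegA'
So prefix = 'OMEGA'

Answer: 'OMEGA'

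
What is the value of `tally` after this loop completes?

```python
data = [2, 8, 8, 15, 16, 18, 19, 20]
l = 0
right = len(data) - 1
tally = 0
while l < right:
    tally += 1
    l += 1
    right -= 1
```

Iterations until pointers meet (list length 8)
`tally` takes the values: 0 → 1 → 2 → 3 → 4

Answer: 4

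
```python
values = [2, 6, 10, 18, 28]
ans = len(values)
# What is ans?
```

Trace:
`values = [2, 6, 10, 18, 28]` → values = [2, 6, 10, 18, 28]
`ans = len(values)` → ans = 5
So ans = 5

Answer: 5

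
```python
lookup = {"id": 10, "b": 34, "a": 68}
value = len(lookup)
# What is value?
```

Trace:
`lookup = {"id": 10, "b": 34, "a": 68}` → lookup = {'id': 10, 'b': 34, 'a': 68}
`value = len(lookup)` → value = 3
So value = 3

Answer: 3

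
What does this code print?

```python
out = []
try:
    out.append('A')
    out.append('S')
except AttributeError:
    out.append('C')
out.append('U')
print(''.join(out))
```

Execution trace: 'A' (try body) → 'S' (try body, no exception) → 'U' (after the try/except). Output: ASU

Answer: ASU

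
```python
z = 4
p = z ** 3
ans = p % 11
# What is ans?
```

Trace:
`z = 4` → z = 4
`p = z ** 3` → p = 64
`ans = p % 11` → ans = 9
So ans = 9

Answer: 9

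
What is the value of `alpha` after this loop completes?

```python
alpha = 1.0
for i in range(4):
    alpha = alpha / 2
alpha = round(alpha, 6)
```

Halving LR 4 times: 1 / 2^4
`alpha` takes the values: 1.0 → 0.5 → 0.25 → 0.125 → 0.0625

Answer: 0.0625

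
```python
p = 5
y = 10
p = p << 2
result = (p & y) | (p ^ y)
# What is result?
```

Trace:
`p = 5` → p = 5
`y = 10` → y = 10
`p = p << 2` → p = 20
`result = (p & y) | (p ^ y)` → result = 30
So result = 30

Answer: 30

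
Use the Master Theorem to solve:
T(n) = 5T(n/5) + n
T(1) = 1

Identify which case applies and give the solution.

a=5, b=5, f(n)=n. log_5(5) = 1. Since c=1 = 1, Case 2 applies: T(n) = Θ(n^log_b(a) · log n) = O(n log n).

Answer: O(n log n) - Case 2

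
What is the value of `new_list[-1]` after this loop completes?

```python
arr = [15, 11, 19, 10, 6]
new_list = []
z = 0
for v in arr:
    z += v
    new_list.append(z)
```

Cumulative sum ends at 61
`new_list` takes the values: [] → [15] → [15, 26] → [15, 26, 45] → [15, 26, 45, 55] → [15, 26, 45, 55, 61]
So `new_list[-1]` = 61

Answer: 61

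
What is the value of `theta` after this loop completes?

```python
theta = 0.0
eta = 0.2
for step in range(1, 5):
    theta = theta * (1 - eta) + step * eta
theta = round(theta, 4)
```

Moving average with lr=0.2
`theta` takes the values: 0.0 → 0.2 → 0.56 → 1.048 → 1.6384

Answer: 1.6384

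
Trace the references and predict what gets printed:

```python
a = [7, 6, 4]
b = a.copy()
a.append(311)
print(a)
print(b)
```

Key concept: list.copy() creates independent copy.
Step by step:
`a = [7, 6, 4]` → a = [7, 6, 4]
`b = a.copy()` → b = [7, 6, 4]
`a.append(311)` → a = [7, 6, 4, 311]
`print(a)` → prints [7, 6, 4, 311]
`print(b)` → prints [7, 6, 4]

Answer:
[7, 6, 4, 311]
[7, 6, 4]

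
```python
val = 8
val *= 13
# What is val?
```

Trace:
`val = 8` → val = 8
`val *= 13` → val = 104
So val = 104

Answer: 104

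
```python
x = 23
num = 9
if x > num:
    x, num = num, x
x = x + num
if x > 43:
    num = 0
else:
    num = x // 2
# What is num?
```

Trace:
`x = 23` → x = 23
`num = 9` → num = 9
`if x > num: ...` → x > num is True → x = 9; num = 23
`x = x + num` → x = 32
`if x > 43: ...` → x > 43 is False, take else branch → num = 16
So num = 16

Answer: 16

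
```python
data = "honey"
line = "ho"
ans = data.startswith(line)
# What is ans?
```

Trace:
`data = "honey"` → data = 'honey'
`line = "ho"` → line = 'ho'
`ans = data.startswith(line)` → ans = True
So ans = True

Answer: True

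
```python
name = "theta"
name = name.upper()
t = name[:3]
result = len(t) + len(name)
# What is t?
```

Trace:
`name = "theta"` → name = 'theta'
`name = name.upper()` → name = 'THETA'
`t = name[:3]` → t = 'THE'
`result = len(t) + len(name)` → result = 8
So t = 'THE'

Answer: 'THE'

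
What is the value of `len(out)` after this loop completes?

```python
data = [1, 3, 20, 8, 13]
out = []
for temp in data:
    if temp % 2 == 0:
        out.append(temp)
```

Count even numbers in [1, 3, 20, 8, 13]
`out` takes the values: [] → [20] → [20, 8]
So `len(out)` = 2

Answer: 2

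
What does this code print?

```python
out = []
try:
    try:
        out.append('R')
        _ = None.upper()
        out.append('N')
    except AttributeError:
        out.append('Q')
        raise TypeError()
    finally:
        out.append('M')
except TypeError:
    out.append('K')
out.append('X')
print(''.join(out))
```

Execution trace: 'R' (inner try body) → 'Q' (inner except AttributeError) → 'M' (inner finally) → 'K' (outer except TypeError) → 'X' (after the try/except). Output: RQMKX

Answer: RQMKX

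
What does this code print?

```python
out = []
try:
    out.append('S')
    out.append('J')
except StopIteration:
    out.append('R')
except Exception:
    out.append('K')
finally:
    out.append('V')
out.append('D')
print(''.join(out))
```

Execution trace: 'S' (try body) → 'J' (try body, no exception) → 'V' (finally) → 'D' (after the try/except). Output: SJVD

Answer: SJVD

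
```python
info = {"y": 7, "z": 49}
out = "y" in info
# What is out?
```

Trace:
`info = {"y": 7, "z": 49}` → info = {'y': 7, 'z': 49}
`out = "y" in info` → out = True
So out = True

Answer: True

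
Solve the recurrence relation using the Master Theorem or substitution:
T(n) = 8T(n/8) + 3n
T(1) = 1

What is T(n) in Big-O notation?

By Master Theorem: a=8, b=8, f(n)=3n. Since log_8(8) = 1 and f(n) = Θ(n^1), Case 2 applies. T(n) = O(n log n).

Answer: O(n log n)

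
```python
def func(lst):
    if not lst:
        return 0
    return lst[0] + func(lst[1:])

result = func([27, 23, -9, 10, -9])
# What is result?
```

27 + 23 + (-9) + 10 + (-9) + 0 = 42

Answer: 42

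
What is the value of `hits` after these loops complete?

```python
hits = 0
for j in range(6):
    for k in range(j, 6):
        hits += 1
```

Upper triangle: 6 + 5 + ... + 1
`hits` takes the values: 0 → 1 → 2 → 3 → 4 → 5 → 6 → 7 → 8 → 9 → 10 → 11 → 12 → 13 → 14 → 15 → 16 → 17 → 18 → 19 → 20 → 21

Answer: 21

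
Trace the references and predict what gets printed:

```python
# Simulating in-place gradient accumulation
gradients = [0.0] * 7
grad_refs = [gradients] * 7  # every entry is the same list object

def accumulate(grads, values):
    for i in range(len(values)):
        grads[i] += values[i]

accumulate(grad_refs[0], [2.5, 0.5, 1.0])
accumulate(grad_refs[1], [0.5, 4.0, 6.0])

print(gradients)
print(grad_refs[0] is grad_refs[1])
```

Key concept: gradient accumulation aliasing.
Step by step:
`gradients = [0.0] * 7` → gradients = [0.0, 0.0, 0.0, 0.0, 0.0, 0.0, 0.0]
`grad_refs = [gradients] * 7` → grad_refs = [[0.0, 0.0, 0.0, 0.0, 0.0, 0.0, 0.0], [0.0, 0.0, 0.0, 0.0, 0.0, 0.0, 0.0], [0.0, 0.0, 0.0, 0.0, 0.0, 0.0, 0.0], [0.0, 0.0, 0.0, 0.0, 0.0, 0.0, 0.0], [0.0, 0.0, 0.0, 0.0, 0.0, 0.0, 0.0], [0.0, 0.0, 0.0, 0.0, 0.0, 0.0, 0.0], [0.0, 0.0, 0.0, 0.0, 0.0, 0.0, 0.0]]
`accumulate(grad_refs[0], [2.5, 0.5, 1.0])` → gradients = [2.5, 0.5, 1.0, 0.0, 0.0, 0.0, 0.0]; grad_refs = [[2.5, 0.5, 1.0, 0.0, 0.0, 0.0, 0.0], [2.5, 0.5, 1.0, 0.0, 0.0, 0.0, 0.0], [2.5, 0.5, 1.0, 0.0, 0.0, 0.0, 0.0], [2.5, 0.5, 1.0, 0.0, 0.0, 0.0, 0.0], [2.5, 0.5, 1.0, 0.0, 0.0, 0.0, 0.0], [2.5, 0.5, 1.0, 0.0, 0.0, 0.0, 0.0], [2.5, 0.5, 1.0, 0.0, 0.0, 0.0, 0.0]]
`accumulate(grad_refs[1], [0.5, 4.0, 6.0])` → gradients = [3.0, 4.5, 7.0, 0.0, 0.0, 0.0, 0.0]; grad_refs = [[3.0, 4.5, 7.0, 0.0, 0.0, 0.0, 0.0], [3.0, 4.5, 7.0, 0.0, 0.0, 0.0, 0.0], [3.0, 4.5, 7.0, 0.0, 0.0, 0.0, 0.0], [3.0, 4.5, 7.0, 0.0, 0.0, 0.0, 0.0], [3.0, 4.5, 7.0, 0.0, 0.0, 0.0, 0.0], [3.0, 4.5, 7.0, 0.0, 0.0, 0.0, 0.0], [3.0, 4.5, 7.0, 0.0, 0.0, 0.0, 0.0]]
`print(gradients)` → prints [3.0, 4.5, 7.0, 0.0, 0.0, 0.0, 0.0]
`print(grad_refs[0] is grad_refs[1])` → prints True

Answer:
[3.0, 4.5, 7.0, 0.0, 0.0, 0.0, 0.0]
True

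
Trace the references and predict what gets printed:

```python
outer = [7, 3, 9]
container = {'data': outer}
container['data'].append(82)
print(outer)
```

Key concept: dict holds reference to list.
Step by step:
`outer = [7, 3, 9]` → outer = [7, 3, 9]
`container = {'data': outer}` → container = {'data': [7, 3, 9]}
`container['data'].append(82)` → outer = [7, 3, 9, 82]; container = {'data': [7, 3, 9, 82]}
`print(outer)` → prints [7, 3, 9, 82]

Answer: [7, 3, 9, 82]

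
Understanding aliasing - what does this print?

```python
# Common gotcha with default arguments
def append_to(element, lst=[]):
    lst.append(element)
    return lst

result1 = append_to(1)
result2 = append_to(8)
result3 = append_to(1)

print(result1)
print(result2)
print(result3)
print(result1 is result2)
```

Key concept: mutable default argument gotcha.
Step by step:
`result1 = append_to(1)` → result1 = [1]
`result2 = append_to(8)` → result1 = [1, 8] (same object as result2); result2 = [1, 8] (same object as result1)
`result3 = append_to(1)` → result1 = [1, 8, 1] (same object as result2, result3); result2 = [1, 8, 1] (same object as result1, result3); result3 = [1, 8, 1] (same object as result1, result2)
`print(result1)` → prints [1, 8, 1]
`print(result2)` → prints [1, 8, 1]
`print(result3)` → prints [1, 8, 1]
`print(result1 is result2)` → prints True

Answer:
[1, 8, 1]
[1, 8, 1]
[1, 8, 1]
True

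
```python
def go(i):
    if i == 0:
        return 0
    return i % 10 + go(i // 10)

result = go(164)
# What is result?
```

Sum of digits of 164: 4 + 6 + 1 = 11

Answer: 11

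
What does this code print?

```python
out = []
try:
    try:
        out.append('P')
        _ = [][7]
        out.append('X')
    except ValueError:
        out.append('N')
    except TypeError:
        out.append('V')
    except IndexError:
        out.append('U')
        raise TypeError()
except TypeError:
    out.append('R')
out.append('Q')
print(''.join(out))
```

Execution trace: 'P' (inner try body) → 'U' (inner except IndexError) → 'R' (outer except TypeError) → 'Q' (after the try/except). Output: PURQ

Answer: PURQ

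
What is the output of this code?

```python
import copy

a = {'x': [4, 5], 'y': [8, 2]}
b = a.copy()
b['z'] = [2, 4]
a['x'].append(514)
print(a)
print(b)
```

Key concept: shallow copy of dict with mutable values.
Step by step:
`a = {'x': [4, 5], 'y': [8, 2]}` → a = {'x': [4, 5], 'y': [8, 2]}
`b = a.copy()` → b = {'x': [4, 5], 'y': [8, 2]}
`b['z'] = [2, 4]` → b = {'x': [4, 5], 'y': [8, 2], 'z': [2, 4]}
`a['x'].append(514)` → a = {'x': [4, 5, 514], 'y': [8, 2]}; b = {'x': [4, 5, 514], 'y': [8, 2], 'z': [2, 4]}
`print(a)` → prints {'x': [4, 5, 514], 'y': [8, 2]}
`print(b)` → prints {'x': [4, 5, 514], 'y': [8, 2], 'z': [2, 4]}

Answer:
{'x': [4, 5, 514], 'y': [8, 2]}
{'x': [4, 5, 514], 'y': [8, 2], 'z': [2, 4]}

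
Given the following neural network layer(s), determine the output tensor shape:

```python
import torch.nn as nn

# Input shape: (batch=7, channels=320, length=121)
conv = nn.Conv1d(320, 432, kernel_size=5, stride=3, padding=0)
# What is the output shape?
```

Input: (7, 320, 121) -> Output: (7, 432, 39)

Answer: (7, 432, 39)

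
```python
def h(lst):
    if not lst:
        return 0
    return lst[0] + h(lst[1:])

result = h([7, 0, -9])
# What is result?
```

7 + 0 + (-9) + 0 = -2

Answer: -2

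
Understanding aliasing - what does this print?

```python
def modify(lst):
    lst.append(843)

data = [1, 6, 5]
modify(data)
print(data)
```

Key concept: function modifies passed list.
Step by step:
`data = [1, 6, 5]` → data = [1, 6, 5]
`modify(data)` → data = [1, 6, 5, 843]
`print(data)` → prints [1, 6, 5, 843]

Answer: [1, 6, 5, 843]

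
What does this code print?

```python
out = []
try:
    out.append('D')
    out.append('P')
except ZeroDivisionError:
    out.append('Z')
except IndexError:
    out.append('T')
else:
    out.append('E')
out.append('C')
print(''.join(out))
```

Execution trace: 'D' (try body) → 'P' (try body, no exception) → 'E' (else) → 'C' (after the try/except). Output: DPEC

Answer: DPEC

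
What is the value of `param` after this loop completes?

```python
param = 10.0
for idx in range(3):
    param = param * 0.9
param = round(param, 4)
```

Exponential decay: 10.0 * 0.9^3
`param` takes the values: 10.0 → 9.0 → 8.1 → 7.29

Answer: 7.29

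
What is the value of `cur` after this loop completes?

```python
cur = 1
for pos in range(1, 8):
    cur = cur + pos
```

Start at 1, add 1 through 7
`cur` takes the values: 1 → 2 → 4 → 7 → 11 → 16 → 22 → 29

Answer: 29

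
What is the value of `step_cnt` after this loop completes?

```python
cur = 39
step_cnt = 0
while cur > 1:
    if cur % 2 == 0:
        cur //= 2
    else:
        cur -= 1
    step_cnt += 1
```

Steps to reduce 39 to 1
`step_cnt` takes the values: 0 → 1 → 2 → 3 → 4 → 5 → 6 → 7 → 8

Answer: 8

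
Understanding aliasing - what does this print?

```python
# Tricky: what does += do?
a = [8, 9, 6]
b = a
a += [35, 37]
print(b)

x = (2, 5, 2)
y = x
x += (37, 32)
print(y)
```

Key concept: += behavior differs for mutable vs immutable.
Step by step:
`a = [8, 9, 6]` → a = [8, 9, 6]
`b = a` → b = [8, 9, 6] (same object as a)
`a += [35, 37]` → a = [8, 9, 6, 35, 37] (same object as b); b = [8, 9, 6, 35, 37] (same object as a)
`print(b)` → prints [8, 9, 6, 35, 37]
`x = (2, 5, 2)` → x = (2, 5, 2)
`y = x` → y = (2, 5, 2)
`x += (37, 32)` → x = (2, 5, 2, 37, 32)
`print(y)` → prints (2, 5, 2)

Answer:
[8, 9, 6, 35, 37]
(2, 5, 2)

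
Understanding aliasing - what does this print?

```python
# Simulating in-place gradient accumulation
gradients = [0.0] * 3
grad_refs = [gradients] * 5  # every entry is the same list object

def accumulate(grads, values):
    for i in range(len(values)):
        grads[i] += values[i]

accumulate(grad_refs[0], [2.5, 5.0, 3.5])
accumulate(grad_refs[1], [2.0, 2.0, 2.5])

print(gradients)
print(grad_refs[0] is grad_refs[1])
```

Key concept: gradient accumulation aliasing.
Step by step:
`gradients = [0.0] * 3` → gradients = [0.0, 0.0, 0.0]
`grad_refs = [gradients] * 5` → grad_refs = [[0.0, 0.0, 0.0], [0.0, 0.0, 0.0], [0.0, 0.0, 0.0], [0.0, 0.0, 0.0], [0.0, 0.0, 0.0]]
`accumulate(grad_refs[0], [2.5, 5.0, 3.5])` → gradients = [2.5, 5.0, 3.5]; grad_refs = [[2.5, 5.0, 3.5], [2.5, 5.0, 3.5], [2.5, 5.0, 3.5], [2.5, 5.0, 3.5], [2.5, 5.0, 3.5]]
`accumulate(grad_refs[1], [2.0, 2.0, 2.5])` → gradients = [4.5, 7.0, 6.0]; grad_refs = [[4.5, 7.0, 6.0], [4.5, 7.0, 6.0], [4.5, 7.0, 6.0], [4.5, 7.0, 6.0], [4.5, 7.0, 6.0]]
`print(gradients)` → prints [4.5, 7.0, 6.0]
`print(grad_refs[0] is grad_refs[1])` → prints True

Answer:
[4.5, 7.0, 6.0]
True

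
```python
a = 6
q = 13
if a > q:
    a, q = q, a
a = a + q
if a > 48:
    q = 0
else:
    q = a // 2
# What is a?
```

Trace:
`a = 6` → a = 6
`q = 13` → q = 13
`if a > q: ...` → a > q is False → no variable changes
`a = a + q` → a = 19
`if a > 48: ...` → a > 48 is False, take else branch → q = 9
So a = 19

Answer: 19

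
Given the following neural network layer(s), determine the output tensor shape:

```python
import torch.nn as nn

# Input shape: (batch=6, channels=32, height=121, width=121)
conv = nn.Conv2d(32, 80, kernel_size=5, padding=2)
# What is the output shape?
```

Input: (6, 32, 121, 121) -> Output: (6, 80, 121, 121)

Answer: (6, 80, 121, 121)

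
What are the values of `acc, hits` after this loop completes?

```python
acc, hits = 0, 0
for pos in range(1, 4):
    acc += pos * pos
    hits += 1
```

Sum of squares and count
`acc, hits` takes the values: (0, 0) → (1, 0) → (1, 1) → (5, 1) → (5, 2) → (14, 2) → (14, 3)

Answer: 14, 3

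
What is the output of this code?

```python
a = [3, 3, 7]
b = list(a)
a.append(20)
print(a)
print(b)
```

Key concept: list() constructor creates copy.
Step by step:
`a = [3, 3, 7]` → a = [3, 3, 7]
`b = list(a)` → b = [3, 3, 7]
`a.append(20)` → a = [3, 3, 7, 20]
`print(a)` → prints [3, 3, 7, 20]
`print(b)` → prints [3, 3, 7]

Answer:
[3, 3, 7, 20]
[3, 3, 7]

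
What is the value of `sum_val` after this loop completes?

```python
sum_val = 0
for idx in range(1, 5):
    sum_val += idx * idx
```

Sum of squares 1² to 4² = 30
`sum_val` takes the values: 0 → 1 → 5 → 14 → 30

Answer: 30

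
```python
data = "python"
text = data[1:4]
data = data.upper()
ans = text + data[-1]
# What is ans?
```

Trace:
`data = "python"` → data = 'python'
`text = data[1:4]` → text = 'yth'
`data = data.upper()` → data = 'PYTHON'
`ans = text + data[-1]` → ans = 'ythN'
So ans = 'ythN'

Answer: 'ythN'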